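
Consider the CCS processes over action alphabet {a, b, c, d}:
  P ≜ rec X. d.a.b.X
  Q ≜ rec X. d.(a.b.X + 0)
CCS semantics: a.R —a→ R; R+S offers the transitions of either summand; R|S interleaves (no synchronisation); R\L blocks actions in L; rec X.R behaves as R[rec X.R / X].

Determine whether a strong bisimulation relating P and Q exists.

bisimilar

P's transition system — 3 states:
  u0 = rec X. d.a.b.X ⊢ ··d··> u1
  u1 = a.b.(rec X. d.a.b.X) ⊢ ··a··> u2
  u2 = b.(rec X. d.a.b.X) ⊢ ··b··> u0
Q's transition system — 3 states:
  v0 = rec X. d.(a.b.X + 0) ⊢ ··d··> v1
  v1 = a.b.(rec X. d.(a.b.X + 0)) + 0 ⊢ ··a··> v2
  v2 = b.(rec X. d.(a.b.X + 0)) ⊢ ··b··> v0
Coarsest stable partition (strong bisimilarity classes):
  B0 = {u0, v0}
  B1 = {u1, v1}
  B2 = {u2, v2}
u0 ∈ B0, v0 ∈ B0 → same block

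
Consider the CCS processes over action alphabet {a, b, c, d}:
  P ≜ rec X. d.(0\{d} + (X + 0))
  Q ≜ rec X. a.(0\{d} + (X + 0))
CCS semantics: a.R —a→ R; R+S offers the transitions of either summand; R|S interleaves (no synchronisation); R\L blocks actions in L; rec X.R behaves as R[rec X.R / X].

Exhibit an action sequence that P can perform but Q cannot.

d

Reachable graph of P (2 states):
  p0 = rec X. d.(0\{d} + (X + 0)) → --d--▸ p1
  p1 = 0\{d} + ((rec X. d.(0\{d} + (X + 0))) + 0) → --d--▸ p1
Reachable graph of Q (2 states):
  q0 = rec X. a.(0\{d} + (X + 0)) → --a--▸ q1
  q1 = 0\{d} + ((rec X. a.(0\{d} + (X + 0))) + 0) → --a--▸ q1
Executing d from P (initial set {p0}):
  [1] d ⇒ {p1}
  P completes σ.
Executing d from Q (initial set {q0}):
  [1] d ⇒ no successor for Q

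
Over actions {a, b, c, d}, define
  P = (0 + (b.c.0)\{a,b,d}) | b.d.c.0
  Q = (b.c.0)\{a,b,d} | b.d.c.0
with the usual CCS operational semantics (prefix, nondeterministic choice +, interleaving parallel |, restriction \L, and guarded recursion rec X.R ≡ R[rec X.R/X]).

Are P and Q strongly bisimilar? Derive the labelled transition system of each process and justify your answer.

LTS(P): 4 reachable states
  s0 = (0 + (b.c.0)\{a,b,d}) | b.d.c.0 | ··b··> s1
  s1 = (0 + (b.c.0)\{a,b,d}) | d.c.0 | ··d··> s2
  s2 = (0 + (b.c.0)\{a,b,d}) | c.0 | ··c··> s3
  s3 = (0 + (b.c.0)\{a,b,d}) | 0 | deadlocked
LTS(Q): 4 reachable states
  t0 = (b.c.0)\{a,b,d} | b.d.c.0 | ··b··> t1
  t1 = (b.c.0)\{a,b,d} | d.c.0 | ··d··> t2
  t2 = (b.c.0)\{a,b,d} | c.0 | ··c··> t3
  t3 = (b.c.0)\{a,b,d} | 0 | deadlocked
Coarsest stable partition (strong bisimilarity classes):
  B0 = {s0, t0}
  B1 = {s1, t1}
  B2 = {s2, t2}
  B3 = {s3, t3}
s0 ∈ B0, t0 ∈ B0 → same block

bisimilar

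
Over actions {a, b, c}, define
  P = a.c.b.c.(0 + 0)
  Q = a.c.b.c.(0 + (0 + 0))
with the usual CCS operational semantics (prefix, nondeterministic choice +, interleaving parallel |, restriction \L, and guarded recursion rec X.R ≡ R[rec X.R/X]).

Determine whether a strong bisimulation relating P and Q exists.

Reachable graph of P (5 states):
  u0 = a.c.b.c.(0 + 0) :: -a-> u1
  u1 = c.b.c.(0 + 0) :: -c-> u2
  u2 = b.c.(0 + 0) :: -b-> u3
  u3 = c.(0 + 0) :: -c-> u4
  u4 = 0 + 0 :: deadlocked
Reachable graph of Q (5 states):
  v0 = a.c.b.c.(0 + (0 + 0)) :: -a-> v1
  v1 = c.b.c.(0 + (0 + 0)) :: -c-> v2
  v2 = b.c.(0 + (0 + 0)) :: -b-> v3
  v3 = c.(0 + (0 + 0)) :: -c-> v4
  v4 = 0 + (0 + 0) :: deadlocked
Bisimilarity quotient blocks:
  B0 = {u0, v0}
  B1 = {u1, v1}
  B2 = {u2, v2}
  B3 = {u3, v3}
  B4 = {u4, v4}
u0 ∈ B0, v0 ∈ B0 → same block

bisimilar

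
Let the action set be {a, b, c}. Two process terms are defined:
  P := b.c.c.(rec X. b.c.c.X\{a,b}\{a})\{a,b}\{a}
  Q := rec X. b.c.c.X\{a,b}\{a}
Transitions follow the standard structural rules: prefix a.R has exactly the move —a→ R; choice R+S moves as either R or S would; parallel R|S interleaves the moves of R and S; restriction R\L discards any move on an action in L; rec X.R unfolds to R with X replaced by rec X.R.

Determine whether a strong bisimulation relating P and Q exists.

LTS(P): 4 reachable states
  s0 = b.c.c.(rec X. b.c.c.X\{a,b}\{a})\{a,b}\{a} :: —b→ s1
  s1 = c.c.(rec X. b.c.c.X\{a,b}\{a})\{a,b}\{a} :: —c→ s2
  s2 = c.(rec X. b.c.c.X\{a,b}\{a})\{a,b}\{a} :: —c→ s3
  s3 = (rec X. b.c.c.X\{a,b}\{a})\{a,b}\{a} :: ∅
LTS(Q): 4 reachable states
  t0 = rec X. b.c.c.X\{a,b}\{a} :: —b→ t1
  t1 = c.c.(rec X. b.c.c.X\{a,b}\{a})\{a,b}\{a} :: —c→ t2
  t2 = c.(rec X. b.c.c.X\{a,b}\{a})\{a,b}\{a} :: —c→ t3
  t3 = (rec X. b.c.c.X\{a,b}\{a})\{a,b}\{a} :: ∅
Bisimilarity quotient blocks:
  B0 = {s0, t0}
  B1 = {s1, t1}
  B2 = {s2, t2}
  B3 = {s3, t3}
s0 ∈ B0, t0 ∈ B0 → same block

bisimilar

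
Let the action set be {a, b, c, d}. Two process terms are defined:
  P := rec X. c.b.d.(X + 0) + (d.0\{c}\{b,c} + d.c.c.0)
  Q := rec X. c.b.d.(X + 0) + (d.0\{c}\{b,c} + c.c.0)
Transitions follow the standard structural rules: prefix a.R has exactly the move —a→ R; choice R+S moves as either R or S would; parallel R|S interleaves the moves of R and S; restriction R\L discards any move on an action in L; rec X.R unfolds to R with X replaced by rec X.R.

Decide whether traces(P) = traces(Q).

LTS(P): 8 reachable states
  s0 = rec X. c.b.d.(X + 0) + (d.0\{c}\{b,c} + d.c.c.0) ⊢ -c-> s1, -d-> s2, -d-> s3
  s1 = b.d.((rec X. c.b.d.(X + 0) + (d.0\{c}\{b,c} + d.c.c.0)) + 0) ⊢ -b-> s4
  s2 = 0\{c}\{b,c} ⊢ deadlocked
  s3 = c.c.0 ⊢ -c-> s5
  s4 = d.((rec X. c.b.d.(X + 0) + (d.0\{c}\{b,c} + d.c.c.0)) + 0) ⊢ -d-> s6
  s5 = c.0 ⊢ -c-> s7
  s6 = (rec X. c.b.d.(X + 0) + (d.0\{c}\{b,c} + d.c.c.0)) + 0 ⊢ -c-> s1, -d-> s2, -d-> s3
  s7 = 0 ⊢ deadlocked
LTS(Q): 7 reachable states
  t0 = rec X. c.b.d.(X + 0) + (d.0\{c}\{b,c} + c.c.0) ⊢ -c-> t1, -c-> t2, -d-> t3
  t1 = b.d.((rec X. c.b.d.(X + 0) + (d.0\{c}\{b,c} + c.c.0)) + 0) ⊢ -b-> t4
  t2 = c.0 ⊢ -c-> t5
  t3 = 0\{c}\{b,c} ⊢ deadlocked
  t4 = d.((rec X. c.b.d.(X + 0) + (d.0\{c}\{b,c} + c.c.0)) + 0) ⊢ -d-> t6
  t5 = 0 ⊢ deadlocked
  t6 = (rec X. c.b.d.(X + 0) + (d.0\{c}\{b,c} + c.c.0)) + 0 ⊢ -c-> t1, -c-> t2, -d-> t3
Trace ⟨dc⟩ through P, begin at {s0}:
  after d @ step 1: {s2, s3}
  after c @ step 2: {s5}
  P completes σ.
Trace ⟨dc⟩ through Q, begin at {t0}:
  after d @ step 1: {t3}
  after c @ step 2: no successor for Q

NO — witness ⟨dc⟩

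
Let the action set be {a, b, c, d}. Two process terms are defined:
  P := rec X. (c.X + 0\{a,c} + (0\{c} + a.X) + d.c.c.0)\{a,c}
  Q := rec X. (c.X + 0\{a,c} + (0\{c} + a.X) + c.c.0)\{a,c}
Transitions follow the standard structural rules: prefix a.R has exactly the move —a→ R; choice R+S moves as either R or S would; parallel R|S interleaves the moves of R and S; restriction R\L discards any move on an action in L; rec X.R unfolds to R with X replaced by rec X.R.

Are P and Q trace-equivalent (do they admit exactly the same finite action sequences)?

LTS(P): 2 reachable states
  p0 = rec X. (c.X + 0\{a,c} + (0\{c} + a.X) + d.c.c.0)\{a,c} has moves ··d··> p1
  p1 = (c.c.0)\{a,c} has moves deadlocked
LTS(Q): 1 reachable states
  q0 = rec X. (c.X + 0\{a,c} + (0\{c} + a.X) + c.c.0)\{a,c} has moves deadlocked
Run σ = ⟨d⟩ on P: start {p0}
  [1] d ⇒ {p1}
  P completes σ.
Run σ = ⟨d⟩ on Q: start {q0}
  [1] d ⇒ ∅ (Q stuck)

NO — witness ⟨d⟩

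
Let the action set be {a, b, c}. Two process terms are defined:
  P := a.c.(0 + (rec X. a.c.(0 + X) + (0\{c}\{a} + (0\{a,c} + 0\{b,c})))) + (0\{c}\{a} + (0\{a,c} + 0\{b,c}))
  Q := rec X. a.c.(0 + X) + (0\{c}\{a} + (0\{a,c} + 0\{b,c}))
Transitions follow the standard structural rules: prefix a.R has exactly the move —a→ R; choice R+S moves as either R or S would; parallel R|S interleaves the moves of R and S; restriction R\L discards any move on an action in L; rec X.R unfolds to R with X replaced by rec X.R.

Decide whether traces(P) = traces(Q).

P's transition system — 3 states:
  p0 = a.c.(0 + (rec X. a.c.(0 + X) + (0\{c}\{a} + (0\{a,c} + 0\{b,c})))) + (0\{c}\{a} + (0\{a,c} + 0\{b,c})) :: --a--▸ p1
  p1 = c.(0 + (rec X. a.c.(0 + X) + (0\{c}\{a} + (0\{a,c} + 0\{b,c})))) :: --c--▸ p2
  p2 = 0 + (rec X. a.c.(0 + X) + (0\{c}\{a} + (0\{a,c} + 0\{b,c}))) :: --a--▸ p1
Q's transition system — 3 states:
  q0 = rec X. a.c.(0 + X) + (0\{c}\{a} + (0\{a,c} + 0\{b,c})) :: --a--▸ q1
  q1 = c.(0 + (rec X. a.c.(0 + X) + (0\{c}\{a} + (0\{a,c} + 0\{b,c})))) :: --c--▸ q2
  q2 = 0 + (rec X. a.c.(0 + X) + (0\{c}\{a} + (0\{a,c} + 0\{b,c}))) :: --a--▸ q1
Coarsest stable partition (strong bisimilarity classes):
  B0 = {p0, p2, q0, q2}
  B1 = {p1, q1}
p0 ∈ B0, q0 ∈ B0 → same block
Bisimilar ⇒ trace-equivalent.

traces(P) = traces(Q)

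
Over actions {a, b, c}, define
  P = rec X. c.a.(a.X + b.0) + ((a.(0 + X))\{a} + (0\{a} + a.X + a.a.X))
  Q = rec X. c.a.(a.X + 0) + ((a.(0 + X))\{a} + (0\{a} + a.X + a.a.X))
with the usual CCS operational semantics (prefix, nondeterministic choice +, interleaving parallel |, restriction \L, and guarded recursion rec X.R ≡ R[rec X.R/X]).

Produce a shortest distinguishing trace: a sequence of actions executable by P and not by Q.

P's transition system — 5 states:
  s0 = rec X. c.a.(a.X + b.0) + ((a.(0 + X))\{a} + (0\{a} + a.X + a.a.X)) ⊢ ··a··> s0, ··a··> s1, ··c··> s2
  s1 = a.(rec X. c.a.(a.X + b.0) + ((a.(0 + X))\{a} + (0\{a} + a.X + a.a.X))) ⊢ ··a··> s0
  s2 = a.(a.(rec X. c.a.(a.X + b.0) + ((a.(0 + X))\{a} + (0\{a} + a.X + a.a.X))) + b.0) ⊢ ··a··> s3
  s3 = a.(rec X. c.a.(a.X + b.0) + ((a.(0 + X))\{a} + (0\{a} + a.X + a.a.X))) + b.0 ⊢ ··a··> s0, ··b··> s4
  s4 = 0 ⊢ (no moves)
Q's transition system — 4 states:
  t0 = rec X. c.a.(a.X + 0) + ((a.(0 + X))\{a} + (0\{a} + a.X + a.a.X)) ⊢ ··a··> t0, ··a··> t1, ··c··> t2
  t1 = a.(rec X. c.a.(a.X + 0) + ((a.(0 + X))\{a} + (0\{a} + a.X + a.a.X))) ⊢ ··a··> t0
  t2 = a.(a.(rec X. c.a.(a.X + 0) + ((a.(0 + X))\{a} + (0\{a} + a.X + a.a.X))) + 0) ⊢ ··a··> t3
  t3 = a.(rec X. c.a.(a.X + 0) + ((a.(0 + X))\{a} + (0\{a} + a.X + a.a.X))) + 0 ⊢ ··a··> t0
Executing cab from P (initial set {s0}):
  [1] c ⇒ {s2}
  [2] a ⇒ {s3}
  [3] b ⇒ {s4}
  P completes σ.
Executing cab from Q (initial set {t0}):
  [1] c ⇒ {t2}
  [2] a ⇒ {t3}
  [3] b ⇒ no successor for Q

cab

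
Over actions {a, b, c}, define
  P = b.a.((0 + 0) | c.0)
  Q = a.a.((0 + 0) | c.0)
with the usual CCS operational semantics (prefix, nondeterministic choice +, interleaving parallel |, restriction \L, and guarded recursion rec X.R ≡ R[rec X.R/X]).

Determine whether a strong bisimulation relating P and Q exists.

Reachable graph of P (4 states):
  m0 = b.a.((0 + 0) | c.0) :: ··b··> m1
  m1 = a.((0 + 0) | c.0) :: ··a··> m2
  m2 = (0 + 0) | c.0 :: ··c··> m3
  m3 = (0 + 0) | 0 :: stopped
Reachable graph of Q (4 states):
  n0 = a.a.((0 + 0) | c.0) :: ··a··> n1
  n1 = a.((0 + 0) | c.0) :: ··a··> n2
  n2 = (0 + 0) | c.0 :: ··c··> n3
  n3 = (0 + 0) | 0 :: stopped
Coarsest stable partition (strong bisimilarity classes):
  B0 = {m0}
  B1 = {m1, n1}
  B2 = {m2, n2}
  B3 = {m3, n3}
  B4 = {n0}
m0 ∈ B0, n0 ∈ B4 → different blocks

not bisimilar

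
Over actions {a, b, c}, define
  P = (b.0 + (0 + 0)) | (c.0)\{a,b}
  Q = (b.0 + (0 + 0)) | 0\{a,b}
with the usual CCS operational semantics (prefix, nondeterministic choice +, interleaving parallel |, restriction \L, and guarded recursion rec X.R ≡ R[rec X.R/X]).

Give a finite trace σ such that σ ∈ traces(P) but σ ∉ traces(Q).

c

P's transition system — 4 states:
  m0 = (b.0 + (0 + 0)) | (c.0)\{a,b} | ··b··> m1, ··c··> m2
  m1 = 0 | (c.0)\{a,b} | ··c··> m3
  m2 = (b.0 + (0 + 0)) | 0\{a,b} | ··b··> m3
  m3 = 0 | 0\{a,b} | ∅
Q's transition system — 2 states:
  n0 = (b.0 + (0 + 0)) | 0\{a,b} | ··b··> n1
  n1 = 0 | 0\{a,b} | ∅
Executing c from P (initial set {m0}):
  step 1 (c): {m2}
  P completes σ.
Executing c from Q (initial set {n0}):
  step 1 (c): ∅  — Q cannot continue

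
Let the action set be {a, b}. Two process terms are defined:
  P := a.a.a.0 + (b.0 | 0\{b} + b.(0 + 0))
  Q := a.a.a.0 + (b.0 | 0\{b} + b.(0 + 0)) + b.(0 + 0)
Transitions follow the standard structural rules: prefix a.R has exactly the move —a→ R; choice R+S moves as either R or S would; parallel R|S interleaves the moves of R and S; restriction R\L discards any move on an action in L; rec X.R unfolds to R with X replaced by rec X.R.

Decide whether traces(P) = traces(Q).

Reachable graph of P (6 states):
  m0 = a.a.a.0 + (b.0 | 0\{b} + b.(0 + 0)) has moves =a=> m1, =b=> m2, =b=> m3
  m1 = a.a.0 has moves =a=> m4
  m2 = 0 + 0 has moves deadlocked
  m3 = 0 | 0\{b} has moves deadlocked
  m4 = a.0 has moves =a=> m5
  m5 = 0 has moves deadlocked
Reachable graph of Q (6 states):
  n0 = a.a.a.0 + (b.0 | 0\{b} + b.(0 + 0)) + b.(0 + 0) has moves =a=> n1, =b=> n2, =b=> n3
  n1 = a.a.0 has moves =a=> n4
  n2 = 0 + 0 has moves deadlocked
  n3 = 0 | 0\{b} has moves deadlocked
  n4 = a.0 has moves =a=> n5
  n5 = 0 has moves deadlocked
Partition-refinement fixed point:
  B0 = {m0, n0}
  B1 = {m1, n1}
  B2 = {m4, n4}
  B3 = {m2, m3, m5, n2, n3, n5}
m0 ∈ B0, n0 ∈ B0 → same block
Bisimilar ⇒ trace-equivalent.

YES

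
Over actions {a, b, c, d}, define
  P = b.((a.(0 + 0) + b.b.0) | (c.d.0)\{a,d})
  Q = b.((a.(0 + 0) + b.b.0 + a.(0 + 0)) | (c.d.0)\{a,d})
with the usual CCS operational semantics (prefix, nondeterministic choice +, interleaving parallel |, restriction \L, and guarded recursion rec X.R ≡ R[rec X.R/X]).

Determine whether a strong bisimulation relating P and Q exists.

Reachable graph of P (9 states):
  s0 = b.((a.(0 + 0) + b.b.0) | (c.d.0)\{a,d}) ⊢ --b--▸ s1
  s1 = (a.(0 + 0) + b.b.0) | (c.d.0)\{a,d} ⊢ --a--▸ s2, --b--▸ s3, --c--▸ s4
  s2 = (0 + 0) | (c.d.0)\{a,d} ⊢ --c--▸ s5
  s3 = b.0 | (c.d.0)\{a,d} ⊢ --b--▸ s6, --c--▸ s7
  s4 = (a.(0 + 0) + b.b.0) | (d.0)\{a,d} ⊢ --a--▸ s5, --b--▸ s7
  s5 = (0 + 0) | (d.0)\{a,d} ⊢ stopped
  s6 = 0 | (c.d.0)\{a,d} ⊢ --c--▸ s8
  s7 = b.0 | (d.0)\{a,d} ⊢ --b--▸ s8
  s8 = 0 | (d.0)\{a,d} ⊢ stopped
Reachable graph of Q (9 states):
  t0 = b.((a.(0 + 0) + b.b.0 + a.(0 + 0)) | (c.d.0)\{a,d}) ⊢ --b--▸ t1
  t1 = (a.(0 + 0) + b.b.0 + a.(0 + 0)) | (c.d.0)\{a,d} ⊢ --a--▸ t2, --b--▸ t3, --c--▸ t4
  t2 = (0 + 0) | (c.d.0)\{a,d} ⊢ --c--▸ t5
  t3 = b.0 | (c.d.0)\{a,d} ⊢ --b--▸ t6, --c--▸ t7
  t4 = (a.(0 + 0) + b.b.0 + a.(0 + 0)) | (d.0)\{a,d} ⊢ --a--▸ t5, --b--▸ t7
  t5 = (0 + 0) | (d.0)\{a,d} ⊢ stopped
  t6 = 0 | (c.d.0)\{a,d} ⊢ --c--▸ t8
  t7 = b.0 | (d.0)\{a,d} ⊢ --b--▸ t8
  t8 = 0 | (d.0)\{a,d} ⊢ stopped
Partition-refinement fixed point:
  B0 = {s0, t0}
  B1 = {s1, t1}
  B2 = {s3, t3}
  B3 = {s2, s6, t2, t6}
  B4 = {s5, s8, t5, t8}
  B5 = {s7, t7}
  B6 = {s4, t4}
s0 ∈ B0, t0 ∈ B0 → same block

P ~ Q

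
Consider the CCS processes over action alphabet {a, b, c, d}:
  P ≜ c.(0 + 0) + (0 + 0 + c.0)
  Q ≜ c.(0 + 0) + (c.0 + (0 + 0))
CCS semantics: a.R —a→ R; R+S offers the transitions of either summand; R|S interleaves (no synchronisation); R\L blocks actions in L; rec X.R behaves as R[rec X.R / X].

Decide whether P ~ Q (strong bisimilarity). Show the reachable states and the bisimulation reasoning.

YES

P's transition system — 3 states:
  u0 = c.(0 + 0) + (0 + 0 + c.0) has moves —c→ u1, —c→ u2
  u1 = 0 has moves ∅
  u2 = 0 + 0 has moves ∅
Q's transition system — 3 states:
  v0 = c.(0 + 0) + (c.0 + (0 + 0)) has moves —c→ v1, —c→ v2
  v1 = 0 has moves ∅
  v2 = 0 + 0 has moves ∅
Coarsest stable partition (strong bisimilarity classes):
  B0 = {u0, v0}
  B1 = {u1, u2, v1, v2}
u0 ∈ B0, v0 ∈ B0 → same block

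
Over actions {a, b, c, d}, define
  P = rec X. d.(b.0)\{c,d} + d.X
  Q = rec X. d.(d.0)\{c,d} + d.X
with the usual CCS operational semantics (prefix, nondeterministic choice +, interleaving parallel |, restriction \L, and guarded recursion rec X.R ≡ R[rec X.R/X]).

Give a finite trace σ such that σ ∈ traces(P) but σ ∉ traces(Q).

Reachable graph of P (3 states):
  u0 = rec X. d.(b.0)\{c,d} + d.X :: —d→ u0, —d→ u1
  u1 = (b.0)\{c,d} :: —b→ u2
  u2 = 0\{c,d} :: (no moves)
Reachable graph of Q (2 states):
  v0 = rec X. d.(d.0)\{c,d} + d.X :: —d→ v0, —d→ v1
  v1 = (d.0)\{c,d} :: (no moves)
Trace ⟨db⟩ through P, begin at {u0}:
  [1] d ⇒ {u0, u1}
  [2] b ⇒ {u2}
  P completes σ.
Trace ⟨db⟩ through Q, begin at {v0}:
  [1] d ⇒ {v0, v1}
  [2] b ⇒ no successor for Q

db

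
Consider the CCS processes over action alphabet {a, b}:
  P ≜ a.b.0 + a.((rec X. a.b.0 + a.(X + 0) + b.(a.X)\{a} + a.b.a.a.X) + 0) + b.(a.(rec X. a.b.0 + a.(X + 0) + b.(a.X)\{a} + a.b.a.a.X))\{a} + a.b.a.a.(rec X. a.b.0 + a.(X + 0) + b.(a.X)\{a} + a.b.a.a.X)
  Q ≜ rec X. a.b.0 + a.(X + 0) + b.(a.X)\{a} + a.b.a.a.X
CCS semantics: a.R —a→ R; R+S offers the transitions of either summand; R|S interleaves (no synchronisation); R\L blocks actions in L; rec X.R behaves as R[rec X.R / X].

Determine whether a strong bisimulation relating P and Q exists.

LTS(P): 9 reachable states
  s0 = a.b.0 + a.((rec X. a.b.0 + a.(X + 0) + b.(a.X)\{a} + a.b.a.a.X) + 0) + b.(a.(rec X. a.b.0 + a.(X + 0) + b.(a.X)\{a} + a.b.a.a.X))\{a} + a.b.a.a.(rec X. a.b.0 + a.(X + 0) + b.(a.X)\{a} + a.b.a.a.X) → --a--▸ s1, --a--▸ s2, --a--▸ s3, --b--▸ s4
  s1 = (rec X. a.b.0 + a.(X + 0) + b.(a.X)\{a} + a.b.a.a.X) + 0 → --a--▸ s1, --a--▸ s2, --a--▸ s3, --b--▸ s4
  s2 = b.0 → --b--▸ s5
  s3 = b.a.a.(rec X. a.b.0 + a.(X + 0) + b.(a.X)\{a} + a.b.a.a.X) → --b--▸ s6
  s4 = (a.(rec X. a.b.0 + a.(X + 0) + b.(a.X)\{a} + a.b.a.a.X))\{a} → ∅
  s5 = 0 → ∅
  s6 = a.a.(rec X. a.b.0 + a.(X + 0) + b.(a.X)\{a} + a.b.a.a.X) → --a--▸ s7
  s7 = a.(rec X. a.b.0 + a.(X + 0) + b.(a.X)\{a} + a.b.a.a.X) → --a--▸ s8
  s8 = rec X. a.b.0 + a.(X + 0) + b.(a.X)\{a} + a.b.a.a.X → --a--▸ s1, --a--▸ s2, --a--▸ s3, --b--▸ s4
LTS(Q): 8 reachable states
  t0 = rec X. a.b.0 + a.(X + 0) + b.(a.X)\{a} + a.b.a.a.X → --a--▸ t1, --a--▸ t2, --a--▸ t3, --b--▸ t4
  t1 = (rec X. a.b.0 + a.(X + 0) + b.(a.X)\{a} + a.b.a.a.X) + 0 → --a--▸ t1, --a--▸ t2, --a--▸ t3, --b--▸ t4
  t2 = b.0 → --b--▸ t5
  t3 = b.a.a.(rec X. a.b.0 + a.(X + 0) + b.(a.X)\{a} + a.b.a.a.X) → --b--▸ t6
  t4 = (a.(rec X. a.b.0 + a.(X + 0) + b.(a.X)\{a} + a.b.a.a.X))\{a} → ∅
  t5 = 0 → ∅
  t6 = a.a.(rec X. a.b.0 + a.(X + 0) + b.(a.X)\{a} + a.b.a.a.X) → --a--▸ t7
  t7 = a.(rec X. a.b.0 + a.(X + 0) + b.(a.X)\{a} + a.b.a.a.X) → --a--▸ t0
Coarsest stable partition (strong bisimilarity classes):
  B0 = {s0, s1, s8, t0, t1}
  B1 = {s2, t2}
  B2 = {s4, s5, t4, t5}
  B3 = {s3, t3}
  B4 = {s6, t6}
  B5 = {s7, t7}
s0 ∈ B0, t0 ∈ B0 → same block

bisimilar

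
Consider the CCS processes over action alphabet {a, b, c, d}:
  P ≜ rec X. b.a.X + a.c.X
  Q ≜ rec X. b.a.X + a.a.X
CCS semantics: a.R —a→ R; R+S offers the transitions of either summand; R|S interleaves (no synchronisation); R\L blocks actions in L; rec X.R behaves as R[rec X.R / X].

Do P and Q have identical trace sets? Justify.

NO — witness ⟨ac⟩

LTS(P): 3 reachable states
  m0 = rec X. b.a.X + a.c.X → ··a··> m1, ··b··> m2
  m1 = c.(rec X. b.a.X + a.c.X) → ··c··> m0
  m2 = a.(rec X. b.a.X + a.c.X) → ··a··> m0
LTS(Q): 2 reachable states
  n0 = rec X. b.a.X + a.a.X → ··a··> n1, ··b··> n1
  n1 = a.(rec X. b.a.X + a.a.X) → ··a··> n0
Run σ = ⟨ac⟩ on P: start {m0}
  after a @ step 1: {m1}
  after c @ step 2: {m0}
  — P admits the full trace.
Run σ = ⟨ac⟩ on Q: start {n0}
  after a @ step 1: {n1}
  after c @ step 2: ∅  — Q cannot continue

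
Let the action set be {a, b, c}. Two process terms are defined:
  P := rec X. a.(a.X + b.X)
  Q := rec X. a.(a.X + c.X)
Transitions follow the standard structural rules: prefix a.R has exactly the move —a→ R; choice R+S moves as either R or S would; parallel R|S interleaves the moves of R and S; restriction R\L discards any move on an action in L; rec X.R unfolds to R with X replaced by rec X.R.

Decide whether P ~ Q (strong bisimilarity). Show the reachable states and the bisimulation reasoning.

Reachable graph of P (2 states):
  m0 = rec X. a.(a.X + b.X) ⊢ -a-> m1
  m1 = a.(rec X. a.(a.X + b.X)) + b.(rec X. a.(a.X + b.X)) ⊢ -a-> m0, -b-> m0
Reachable graph of Q (2 states):
  n0 = rec X. a.(a.X + c.X) ⊢ -a-> n1
  n1 = a.(rec X. a.(a.X + c.X)) + c.(rec X. a.(a.X + c.X)) ⊢ -a-> n0, -c-> n0
Partition-refinement fixed point:
  B0 = {m0}
  B1 = {m1}
  B2 = {n0}
  B3 = {n1}
m0 ∈ B0, n0 ∈ B2 → different blocks

not bisimilar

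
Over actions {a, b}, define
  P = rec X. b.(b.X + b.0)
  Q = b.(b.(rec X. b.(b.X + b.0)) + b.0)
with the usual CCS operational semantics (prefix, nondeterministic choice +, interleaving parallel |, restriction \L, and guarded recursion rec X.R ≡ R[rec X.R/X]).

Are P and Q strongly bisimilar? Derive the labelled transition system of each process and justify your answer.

P ~ Q

P's transition system — 3 states:
  u0 = rec X. b.(b.X + b.0) ⊢ -b-> u1
  u1 = b.(rec X. b.(b.X + b.0)) + b.0 ⊢ -b-> u0, -b-> u2
  u2 = 0 ⊢ (no moves)
Q's transition system — 4 states:
  v0 = b.(b.(rec X. b.(b.X + b.0)) + b.0) ⊢ -b-> v1
  v1 = b.(rec X. b.(b.X + b.0)) + b.0 ⊢ -b-> v2, -b-> v3
  v2 = 0 ⊢ (no moves)
  v3 = rec X. b.(b.X + b.0) ⊢ -b-> v1
Partition-refinement fixed point:
  B0 = {u0, v0, v3}
  B1 = {u1, v1}
  B2 = {u2, v2}
u0 ∈ B0, v0 ∈ B0 → same block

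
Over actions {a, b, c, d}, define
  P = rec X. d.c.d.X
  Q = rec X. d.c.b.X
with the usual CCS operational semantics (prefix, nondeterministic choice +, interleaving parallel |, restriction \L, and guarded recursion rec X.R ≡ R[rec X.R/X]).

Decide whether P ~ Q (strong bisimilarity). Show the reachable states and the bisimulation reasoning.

not bisimilar

LTS(P): 3 reachable states
  p0 = rec X. d.c.d.X | -d-> p1
  p1 = c.d.(rec X. d.c.d.X) | -c-> p2
  p2 = d.(rec X. d.c.d.X) | -d-> p0
LTS(Q): 3 reachable states
  q0 = rec X. d.c.b.X | -d-> q1
  q1 = c.b.(rec X. d.c.b.X) | -c-> q2
  q2 = b.(rec X. d.c.b.X) | -b-> q0
Bisimilarity quotient blocks:
  B0 = {p0}
  B1 = {p1}
  B2 = {p2}
  B3 = {q0}
  B4 = {q1}
  B5 = {q2}
p0 ∈ B0, q0 ∈ B3 → different blocks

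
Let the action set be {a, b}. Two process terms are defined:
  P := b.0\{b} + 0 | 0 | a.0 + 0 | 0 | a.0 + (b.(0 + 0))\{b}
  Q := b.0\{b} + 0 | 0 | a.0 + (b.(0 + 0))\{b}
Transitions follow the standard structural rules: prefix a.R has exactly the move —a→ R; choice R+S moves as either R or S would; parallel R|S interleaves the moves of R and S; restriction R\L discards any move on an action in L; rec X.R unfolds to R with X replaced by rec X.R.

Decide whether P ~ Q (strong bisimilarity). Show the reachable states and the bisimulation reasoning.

YES

P's transition system — 3 states:
  m0 = b.0\{b} + 0 | 0 | a.0 + 0 | 0 | a.0 + (b.(0 + 0))\{b} → =a=> m1, =b=> m2
  m1 = 0 | 0 | 0 → (no moves)
  m2 = 0\{b} → (no moves)
Q's transition system — 3 states:
  n0 = b.0\{b} + 0 | 0 | a.0 + (b.(0 + 0))\{b} → =a=> n1, =b=> n2
  n1 = 0 | 0 | 0 → (no moves)
  n2 = 0\{b} → (no moves)
Bisimilarity quotient blocks:
  B0 = {m0, n0}
  B1 = {m1, m2, n1, n2}
m0 ∈ B0, n0 ∈ B0 → same block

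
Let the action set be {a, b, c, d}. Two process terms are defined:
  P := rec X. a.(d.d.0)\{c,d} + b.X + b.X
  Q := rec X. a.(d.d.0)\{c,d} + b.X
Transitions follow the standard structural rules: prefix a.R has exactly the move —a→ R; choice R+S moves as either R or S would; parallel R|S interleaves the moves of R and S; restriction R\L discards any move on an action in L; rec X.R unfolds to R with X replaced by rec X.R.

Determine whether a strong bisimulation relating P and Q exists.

LTS(P): 2 reachable states
  u0 = rec X. a.(d.d.0)\{c,d} + b.X + b.X | ··a··> u1, ··b··> u0
  u1 = (d.d.0)\{c,d} | ·
LTS(Q): 2 reachable states
  v0 = rec X. a.(d.d.0)\{c,d} + b.X | ··a··> v1, ··b··> v0
  v1 = (d.d.0)\{c,d} | ·
Partition-refinement fixed point:
  B0 = {u0, v0}
  B1 = {u1, v1}
u0 ∈ B0, v0 ∈ B0 → same block

P ~ Q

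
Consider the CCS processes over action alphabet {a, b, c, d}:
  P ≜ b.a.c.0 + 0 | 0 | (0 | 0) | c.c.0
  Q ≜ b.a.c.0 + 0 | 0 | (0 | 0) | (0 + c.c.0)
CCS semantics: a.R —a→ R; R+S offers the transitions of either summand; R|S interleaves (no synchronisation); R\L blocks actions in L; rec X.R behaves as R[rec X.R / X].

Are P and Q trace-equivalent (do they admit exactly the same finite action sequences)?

P's transition system — 6 states:
  u0 = b.a.c.0 + 0 | 0 | (0 | 0) | c.c.0 → --b--▸ u1, --c--▸ u2
  u1 = a.c.0 → --a--▸ u3
  u2 = 0 | 0 | (0 | 0) | c.0 → --c--▸ u4
  u3 = c.0 → --c--▸ u5
  u4 = 0 | 0 | (0 | 0) | 0 → ∅
  u5 = 0 → ∅
Q's transition system — 6 states:
  v0 = b.a.c.0 + 0 | 0 | (0 | 0) | (0 + c.c.0) → --b--▸ v1, --c--▸ v2
  v1 = a.c.0 → --a--▸ v3
  v2 = 0 | 0 | (0 | 0) | c.0 → --c--▸ v4
  v3 = c.0 → --c--▸ v5
  v4 = 0 | 0 | (0 | 0) | 0 → ∅
  v5 = 0 → ∅
Coarsest stable partition (strong bisimilarity classes):
  B0 = {u0, v0}
  B1 = {u2, u3, v2, v3}
  B2 = {u4, u5, v4, v5}
  B3 = {u1, v1}
u0 ∈ B0, v0 ∈ B0 → same block
Bisimilar ⇒ trace-equivalent.

YES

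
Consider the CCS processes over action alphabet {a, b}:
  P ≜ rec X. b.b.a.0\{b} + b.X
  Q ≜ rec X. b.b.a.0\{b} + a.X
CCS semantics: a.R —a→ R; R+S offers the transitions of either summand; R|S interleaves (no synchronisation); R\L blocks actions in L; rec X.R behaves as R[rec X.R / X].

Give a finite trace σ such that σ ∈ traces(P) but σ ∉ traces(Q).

Reachable graph of P (4 states):
  p0 = rec X. b.b.a.0\{b} + b.X ⊢ -b-> p0, -b-> p1
  p1 = b.a.0\{b} ⊢ -b-> p2
  p2 = a.0\{b} ⊢ -a-> p3
  p3 = 0\{b} ⊢ (no moves)
Reachable graph of Q (4 states):
  q0 = rec X. b.b.a.0\{b} + a.X ⊢ -a-> q0, -b-> q1
  q1 = b.a.0\{b} ⊢ -b-> q2
  q2 = a.0\{b} ⊢ -a-> q3
  q3 = 0\{b} ⊢ (no moves)
Trace ⟨bbb⟩ through P, begin at {p0}:
  step 1 (b): {p0, p1}
  step 2 (b): {p0, p1, p2}
  step 3 (b): {p0, p1, p2}
  ✓ P
Trace ⟨bbb⟩ through Q, begin at {q0}:
  step 1 (b): {q1}
  step 2 (b): {q2}
  step 3 (b): ∅ (Q stuck)

bbb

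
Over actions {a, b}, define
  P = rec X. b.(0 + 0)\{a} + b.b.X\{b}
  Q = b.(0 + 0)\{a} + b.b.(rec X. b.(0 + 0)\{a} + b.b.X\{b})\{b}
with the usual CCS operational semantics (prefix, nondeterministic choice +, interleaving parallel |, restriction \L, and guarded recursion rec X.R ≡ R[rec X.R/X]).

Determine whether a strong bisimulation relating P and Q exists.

P ~ Q

P's transition system — 4 states:
  m0 = rec X. b.(0 + 0)\{a} + b.b.X\{b} ⊢ ··b··> m1, ··b··> m2
  m1 = (0 + 0)\{a} ⊢ deadlocked
  m2 = b.(rec X. b.(0 + 0)\{a} + b.b.X\{b})\{b} ⊢ ··b··> m3
  m3 = (rec X. b.(0 + 0)\{a} + b.b.X\{b})\{b} ⊢ deadlocked
Q's transition system — 4 states:
  n0 = b.(0 + 0)\{a} + b.b.(rec X. b.(0 + 0)\{a} + b.b.X\{b})\{b} ⊢ ··b··> n1, ··b··> n2
  n1 = (0 + 0)\{a} ⊢ deadlocked
  n2 = b.(rec X. b.(0 + 0)\{a} + b.b.X\{b})\{b} ⊢ ··b··> n3
  n3 = (rec X. b.(0 + 0)\{a} + b.b.X\{b})\{b} ⊢ deadlocked
Partition-refinement fixed point:
  B0 = {m0, n0}
  B1 = {m2, n2}
  B2 = {m1, m3, n1, n3}
m0 ∈ B0, n0 ∈ B0 → same block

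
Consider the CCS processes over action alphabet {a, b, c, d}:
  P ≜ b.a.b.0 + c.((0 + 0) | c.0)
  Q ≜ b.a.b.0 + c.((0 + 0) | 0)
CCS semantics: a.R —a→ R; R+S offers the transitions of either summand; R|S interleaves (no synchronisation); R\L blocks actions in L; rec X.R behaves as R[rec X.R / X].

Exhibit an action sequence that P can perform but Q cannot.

LTS(P): 6 reachable states
  p0 = b.a.b.0 + c.((0 + 0) | c.0) | =b=> p1, =c=> p2
  p1 = a.b.0 | =a=> p3
  p2 = (0 + 0) | c.0 | =c=> p4
  p3 = b.0 | =b=> p5
  p4 = (0 + 0) | 0 | ∅
  p5 = 0 | ∅
LTS(Q): 5 reachable states
  q0 = b.a.b.0 + c.((0 + 0) | 0) | =b=> q1, =c=> q2
  q1 = a.b.0 | =a=> q3
  q2 = (0 + 0) | 0 | ∅
  q3 = b.0 | =b=> q4
  q4 = 0 | ∅
Executing cc from P (initial set {p0}):
  after c @ step 1: {p2}
  after c @ step 2: {p4}
  P completes σ.
Executing cc from Q (initial set {q0}):
  after c @ step 1: {q2}
  after c @ step 2: ∅ (Q stuck)

cc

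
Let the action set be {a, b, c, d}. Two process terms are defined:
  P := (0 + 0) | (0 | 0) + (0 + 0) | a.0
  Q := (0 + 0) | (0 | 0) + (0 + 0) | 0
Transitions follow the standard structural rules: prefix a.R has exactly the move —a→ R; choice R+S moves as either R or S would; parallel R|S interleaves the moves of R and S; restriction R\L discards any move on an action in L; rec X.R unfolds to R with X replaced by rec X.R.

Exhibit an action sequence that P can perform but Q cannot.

a

P's transition system — 2 states:
  m0 = (0 + 0) | (0 | 0) + (0 + 0) | a.0 ⊢ ··a··> m1
  m1 = (0 + 0) | 0 ⊢ deadlocked
Q's transition system — 1 states:
  n0 = (0 + 0) | (0 | 0) + (0 + 0) | 0 ⊢ deadlocked
Executing a from P (initial set {m0}):
  step 1 (a): {m1}
  ✓ P
Executing a from Q (initial set {n0}):
  step 1 (a): ∅ (Q stuck)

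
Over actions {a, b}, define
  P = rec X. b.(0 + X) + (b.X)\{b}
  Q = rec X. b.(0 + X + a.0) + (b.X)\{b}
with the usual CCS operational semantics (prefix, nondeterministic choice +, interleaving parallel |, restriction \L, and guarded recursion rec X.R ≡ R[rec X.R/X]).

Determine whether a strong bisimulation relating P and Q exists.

Reachable graph of P (2 states):
  s0 = rec X. b.(0 + X) + (b.X)\{b} → --b--▸ s1
  s1 = 0 + (rec X. b.(0 + X) + (b.X)\{b}) → --b--▸ s1
Reachable graph of Q (3 states):
  t0 = rec X. b.(0 + X + a.0) + (b.X)\{b} → --b--▸ t1
  t1 = 0 + (rec X. b.(0 + X + a.0) + (b.X)\{b}) + a.0 → --a--▸ t2, --b--▸ t1
  t2 = 0 → stopped
Coarsest stable partition (strong bisimilarity classes):
  B0 = {s0, s1}
  B1 = {t0}
  B2 = {t1}
  B3 = {t2}
s0 ∈ B0, t0 ∈ B1 → different blocks

NO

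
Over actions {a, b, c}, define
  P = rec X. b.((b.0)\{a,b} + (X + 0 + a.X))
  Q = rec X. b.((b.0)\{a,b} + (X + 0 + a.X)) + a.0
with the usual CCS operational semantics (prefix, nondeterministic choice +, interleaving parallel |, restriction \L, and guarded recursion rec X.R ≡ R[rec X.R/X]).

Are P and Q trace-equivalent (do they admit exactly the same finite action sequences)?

Reachable graph of P (2 states):
  p0 = rec X. b.((b.0)\{a,b} + (X + 0 + a.X)) has moves =b=> p1
  p1 = (b.0)\{a,b} + ((rec X. b.((b.0)\{a,b} + (X + 0 + a.X))) + 0 + a.(rec X. b.((b.0)\{a,b} + (X + 0 + a.X)))) has moves =a=> p0, =b=> p1
Reachable graph of Q (3 states):
  q0 = rec X. b.((b.0)\{a,b} + (X + 0 + a.X)) + a.0 has moves =a=> q1, =b=> q2
  q1 = 0 has moves deadlocked
  q2 = (b.0)\{a,b} + ((rec X. b.((b.0)\{a,b} + (X + 0 + a.X)) + a.0) + 0 + a.(rec X. b.((b.0)\{a,b} + (X + 0 + a.X)) + a.0)) has moves =a=> q0, =a=> q1, =b=> q2
Executing a from Q (initial set {q0}):
  after a @ step 1: {q1}
  — Q admits the full trace.
Executing a from P (initial set {p0}):
  after a @ step 1: no successor for P

NO — witness ⟨a⟩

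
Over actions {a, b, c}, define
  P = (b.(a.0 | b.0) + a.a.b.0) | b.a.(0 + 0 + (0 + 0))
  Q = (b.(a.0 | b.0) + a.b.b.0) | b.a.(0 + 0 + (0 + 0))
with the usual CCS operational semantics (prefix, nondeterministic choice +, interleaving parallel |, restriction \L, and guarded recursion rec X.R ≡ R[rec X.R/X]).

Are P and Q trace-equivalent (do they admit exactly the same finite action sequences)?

traces(P) ≠ traces(Q) — witness ⟨aa⟩

LTS(P): 24 reachable states
  m0 = (b.(a.0 | b.0) + a.a.b.0) | b.a.(0 + 0 + (0 + 0)) | -a-> m1, -b-> m2, -b-> m3
  m1 = a.b.0 | b.a.(0 + 0 + (0 + 0)) | -a-> m4, -b-> m5
  m2 = (b.(a.0 | b.0) + a.a.b.0) | a.(0 + 0 + (0 + 0)) | -a-> m5, -a-> m6, -b-> m7
  m3 = a.0 | b.0 | b.a.(0 + 0 + (0 + 0)) | -a-> m8, -b-> m7, -b-> m9
  m4 = b.0 | b.a.(0 + 0 + (0 + 0)) | -b-> m10, -b-> m11
  m5 = a.b.0 | a.(0 + 0 + (0 + 0)) | -a-> m11, -a-> m12
  m6 = (b.(a.0 | b.0) + a.a.b.0) | (0 + 0 + (0 + 0)) | -a-> m12, -b-> m13
  m7 = a.0 | b.0 | a.(0 + 0 + (0 + 0)) | -a-> m13, -a-> m14, -b-> m15
  m8 = 0 | b.0 | b.a.(0 + 0 + (0 + 0)) | -b-> m14, -b-> m16
  m9 = a.0 | 0 | b.a.(0 + 0 + (0 + 0)) | -a-> m16, -b-> m15
  m10 = 0 | b.a.(0 + 0 + (0 + 0)) | -b-> m17
  m11 = b.0 | a.(0 + 0 + (0 + 0)) | -a-> m18, -b-> m17
  m12 = a.b.0 | (0 + 0 + (0 + 0)) | -a-> m18
  m13 = a.0 | b.0 | (0 + 0 + (0 + 0)) | -a-> m19, -b-> m20
  m14 = 0 | b.0 | a.(0 + 0 + (0 + 0)) | -a-> m19, -b-> m21
  m15 = a.0 | 0 | a.(0 + 0 + (0 + 0)) | -a-> m20, -a-> m21
  m16 = 0 | 0 | b.a.(0 + 0 + (0 + 0)) | -b-> m21
  m17 = 0 | a.(0 + 0 + (0 + 0)) | -a-> m22
  m18 = b.0 | (0 + 0 + (0 + 0)) | -b-> m22
  m19 = 0 | b.0 | (0 + 0 + (0 + 0)) | -b-> m23
  m20 = a.0 | 0 | (0 + 0 + (0 + 0)) | -a-> m23
  m21 = 0 | 0 | a.(0 + 0 + (0 + 0)) | -a-> m23
  m22 = 0 | (0 + 0 + (0 + 0)) | (no moves)
  m23 = 0 | 0 | (0 + 0 + (0 + 0)) | (no moves)
LTS(Q): 24 reachable states
  n0 = (b.(a.0 | b.0) + a.b.b.0) | b.a.(0 + 0 + (0 + 0)) | -a-> n1, -b-> n2, -b-> n3
  n1 = b.b.0 | b.a.(0 + 0 + (0 + 0)) | -b-> n4, -b-> n5
  n2 = (b.(a.0 | b.0) + a.b.b.0) | a.(0 + 0 + (0 + 0)) | -a-> n5, -a-> n6, -b-> n7
  n3 = a.0 | b.0 | b.a.(0 + 0 + (0 + 0)) | -a-> n8, -b-> n7, -b-> n9
  n4 = b.0 | b.a.(0 + 0 + (0 + 0)) | -b-> n10, -b-> n11
  n5 = b.b.0 | a.(0 + 0 + (0 + 0)) | -a-> n12, -b-> n11
  n6 = (b.(a.0 | b.0) + a.b.b.0) | (0 + 0 + (0 + 0)) | -a-> n12, -b-> n13
  n7 = a.0 | b.0 | a.(0 + 0 + (0 + 0)) | -a-> n13, -a-> n14, -b-> n15
  n8 = 0 | b.0 | b.a.(0 + 0 + (0 + 0)) | -b-> n14, -b-> n16
  n9 = a.0 | 0 | b.a.(0 + 0 + (0 + 0)) | -a-> n16, -b-> n15
  n10 = 0 | b.a.(0 + 0 + (0 + 0)) | -b-> n17
  n11 = b.0 | a.(0 + 0 + (0 + 0)) | -a-> n18, -b-> n17
  n12 = b.b.0 | (0 + 0 + (0 + 0)) | -b-> n18
  n13 = a.0 | b.0 | (0 + 0 + (0 + 0)) | -a-> n19, -b-> n20
  n14 = 0 | b.0 | a.(0 + 0 + (0 + 0)) | -a-> n19, -b-> n21
  n15 = a.0 | 0 | a.(0 + 0 + (0 + 0)) | -a-> n20, -a-> n21
  n16 = 0 | 0 | b.a.(0 + 0 + (0 + 0)) | -b-> n21
  n17 = 0 | a.(0 + 0 + (0 + 0)) | -a-> n22
  n18 = b.0 | (0 + 0 + (0 + 0)) | -b-> n22
  n19 = 0 | b.0 | (0 + 0 + (0 + 0)) | -b-> n23
  n20 = a.0 | 0 | (0 + 0 + (0 + 0)) | -a-> n23
  n21 = 0 | 0 | a.(0 + 0 + (0 + 0)) | -a-> n23
  n22 = 0 | (0 + 0 + (0 + 0)) | (no moves)
  n23 = 0 | 0 | (0 + 0 + (0 + 0)) | (no moves)
Trace ⟨aa⟩ through P, begin at {m0}:
  step 1 (a): {m1}
  step 2 (a): {m4}
  — P admits the full trace.
Trace ⟨aa⟩ through Q, begin at {n0}:
  step 1 (a): {n1}
  step 2 (a): ∅  — Q cannot continue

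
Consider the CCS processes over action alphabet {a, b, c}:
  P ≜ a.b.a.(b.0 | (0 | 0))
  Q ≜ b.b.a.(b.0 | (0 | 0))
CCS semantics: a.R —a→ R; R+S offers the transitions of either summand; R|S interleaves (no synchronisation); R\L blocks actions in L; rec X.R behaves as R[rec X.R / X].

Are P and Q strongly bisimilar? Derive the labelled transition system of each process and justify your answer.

LTS(P): 5 reachable states
  u0 = a.b.a.(b.0 | (0 | 0)) has moves =a=> u1
  u1 = b.a.(b.0 | (0 | 0)) has moves =b=> u2
  u2 = a.(b.0 | (0 | 0)) has moves =a=> u3
  u3 = b.0 | (0 | 0) has moves =b=> u4
  u4 = 0 | (0 | 0) has moves ·
LTS(Q): 5 reachable states
  v0 = b.b.a.(b.0 | (0 | 0)) has moves =b=> v1
  v1 = b.a.(b.0 | (0 | 0)) has moves =b=> v2
  v2 = a.(b.0 | (0 | 0)) has moves =a=> v3
  v3 = b.0 | (0 | 0) has moves =b=> v4
  v4 = 0 | (0 | 0) has moves ·
Coarsest stable partition (strong bisimilarity classes):
  B0 = {u0}
  B1 = {u1, v1}
  B2 = {u2, v2}
  B3 = {u3, v3}
  B4 = {u4, v4}
  B5 = {v0}
u0 ∈ B0, v0 ∈ B5 → different blocks

P ≁ Q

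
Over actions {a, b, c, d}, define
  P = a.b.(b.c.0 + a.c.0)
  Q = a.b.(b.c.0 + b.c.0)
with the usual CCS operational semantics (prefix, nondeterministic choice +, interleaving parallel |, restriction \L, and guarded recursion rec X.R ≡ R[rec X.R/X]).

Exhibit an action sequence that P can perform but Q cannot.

Reachable graph of P (5 states):
  u0 = a.b.(b.c.0 + a.c.0) :: -a-> u1
  u1 = b.(b.c.0 + a.c.0) :: -b-> u2
  u2 = b.c.0 + a.c.0 :: -a-> u3, -b-> u3
  u3 = c.0 :: -c-> u4
  u4 = 0 :: deadlocked
Reachable graph of Q (5 states):
  v0 = a.b.(b.c.0 + b.c.0) :: -a-> v1
  v1 = b.(b.c.0 + b.c.0) :: -b-> v2
  v2 = b.c.0 + b.c.0 :: -b-> v3
  v3 = c.0 :: -c-> v4
  v4 = 0 :: deadlocked
Trace ⟨aba⟩ through P, begin at {u0}:
  [1] a ⇒ {u1}
  [2] b ⇒ {u2}
  [3] a ⇒ {u3}
  ✓ P
Trace ⟨aba⟩ through Q, begin at {v0}:
  [1] a ⇒ {v1}
  [2] b ⇒ {v2}
  [3] a ⇒ ∅  — Q cannot continue

aba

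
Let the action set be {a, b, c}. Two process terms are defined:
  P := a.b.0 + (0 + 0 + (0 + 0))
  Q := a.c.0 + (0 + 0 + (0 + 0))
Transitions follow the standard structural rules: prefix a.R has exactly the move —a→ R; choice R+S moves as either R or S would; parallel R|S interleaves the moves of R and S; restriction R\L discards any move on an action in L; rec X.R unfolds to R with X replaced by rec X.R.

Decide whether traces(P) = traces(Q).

LTS(P): 3 reachable states
  p0 = a.b.0 + (0 + 0 + (0 + 0)) | --a--▸ p1
  p1 = b.0 | --b--▸ p2
  p2 = 0 | ∅
LTS(Q): 3 reachable states
  q0 = a.c.0 + (0 + 0 + (0 + 0)) | --a--▸ q1
  q1 = c.0 | --c--▸ q2
  q2 = 0 | ∅
Executing ab from P (initial set {p0}):
  step 1 (a): {p1}
  step 2 (b): {p2}
  P completes σ.
Executing ab from Q (initial set {q0}):
  step 1 (a): {q1}
  step 2 (b): no successor for Q

NO — witness ⟨ab⟩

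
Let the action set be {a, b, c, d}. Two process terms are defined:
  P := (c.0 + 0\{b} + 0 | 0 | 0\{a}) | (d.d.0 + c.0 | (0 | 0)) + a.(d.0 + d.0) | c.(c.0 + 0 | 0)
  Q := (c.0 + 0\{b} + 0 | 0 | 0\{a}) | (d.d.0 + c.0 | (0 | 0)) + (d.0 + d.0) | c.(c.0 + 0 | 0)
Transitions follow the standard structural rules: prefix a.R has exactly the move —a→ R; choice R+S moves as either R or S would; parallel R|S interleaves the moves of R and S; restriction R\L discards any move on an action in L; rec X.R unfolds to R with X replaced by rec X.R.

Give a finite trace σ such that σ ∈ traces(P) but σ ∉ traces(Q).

a

LTS(P): 15 reachable states
  p0 = (c.0 + 0\{b} + 0 | 0 | 0\{a}) | (d.d.0 + c.0 | (0 | 0)) + a.(d.0 + d.0) | c.(c.0 + 0 | 0) → ··a··> p1, ··c··> p2, ··c··> p3, ··c··> p4, ··d··> p5
  p1 = (d.0 + d.0) | c.(c.0 + 0 | 0) → ··c··> p6, ··d··> p7
  p2 = (c.0 + 0\{b} + 0 | 0 | 0\{a}) | (0 | (0 | 0)) → ··c··> p8
  p3 = 0 | (d.d.0 + c.0 | (0 | 0)) → ··c··> p8, ··d··> p9
  p4 = a.(d.0 + d.0) | (c.0 + 0 | 0) → ··a··> p6, ··c··> p10
  p5 = (c.0 + 0\{b} + 0 | 0 | 0\{a}) | d.0 → ··c··> p9, ··d··> p11
  p6 = (d.0 + d.0) | (c.0 + 0 | 0) → ··c··> p12, ··d··> p13
  p7 = 0 | c.(c.0 + 0 | 0) → ··c··> p13
  p8 = 0 | (0 | (0 | 0)) → ·
  p9 = 0 | d.0 → ··d··> p14
  p10 = a.(d.0 + d.0) | 0 → ··a··> p12
  p11 = (c.0 + 0\{b} + 0 | 0 | 0\{a}) | 0 → ··c··> p14
  p12 = (d.0 + d.0) | 0 → ··d··> p14
  p13 = 0 | (c.0 + 0 | 0) → ··c··> p14
  p14 = 0 | 0 → ·
LTS(Q): 12 reachable states
  q0 = (c.0 + 0\{b} + 0 | 0 | 0\{a}) | (d.d.0 + c.0 | (0 | 0)) + (d.0 + d.0) | c.(c.0 + 0 | 0) → ··c··> q1, ··c··> q2, ··c··> q3, ··d··> q4, ··d··> q5
  q1 = (c.0 + 0\{b} + 0 | 0 | 0\{a}) | (0 | (0 | 0)) → ··c··> q6
  q2 = (d.0 + d.0) | (c.0 + 0 | 0) → ··c··> q7, ··d··> q8
  q3 = 0 | (d.d.0 + c.0 | (0 | 0)) → ··c··> q6, ··d··> q9
  q4 = (c.0 + 0\{b} + 0 | 0 | 0\{a}) | d.0 → ··c··> q9, ··d··> q10
  q5 = 0 | c.(c.0 + 0 | 0) → ··c··> q8
  q6 = 0 | (0 | (0 | 0)) → ·
  q7 = (d.0 + d.0) | 0 → ··d··> q11
  q8 = 0 | (c.0 + 0 | 0) → ··c··> q11
  q9 = 0 | d.0 → ··d··> q11
  q10 = (c.0 + 0\{b} + 0 | 0 | 0\{a}) | 0 → ··c··> q11
  q11 = 0 | 0 → ·
Run σ = ⟨a⟩ on P: start {p0}
  [1] a ⇒ {p1}
  — P admits the full trace.
Run σ = ⟨a⟩ on Q: start {q0}
  [1] a ⇒ ∅ (Q stuck)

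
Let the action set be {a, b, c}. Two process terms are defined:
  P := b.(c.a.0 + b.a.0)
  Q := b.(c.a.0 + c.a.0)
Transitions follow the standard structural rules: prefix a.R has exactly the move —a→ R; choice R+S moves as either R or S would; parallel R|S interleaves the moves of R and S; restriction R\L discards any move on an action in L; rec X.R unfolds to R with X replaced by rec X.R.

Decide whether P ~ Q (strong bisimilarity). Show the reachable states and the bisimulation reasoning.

LTS(P): 4 reachable states
  s0 = b.(c.a.0 + b.a.0) | =b=> s1
  s1 = c.a.0 + b.a.0 | =b=> s2, =c=> s2
  s2 = a.0 | =a=> s3
  s3 = 0 | ∅
LTS(Q): 4 reachable states
  t0 = b.(c.a.0 + c.a.0) | =b=> t1
  t1 = c.a.0 + c.a.0 | =c=> t2
  t2 = a.0 | =a=> t3
  t3 = 0 | ∅
Bisimilarity quotient blocks:
  B0 = {s0}
  B1 = {s1}
  B2 = {s2, t2}
  B3 = {s3, t3}
  B4 = {t0}
  B5 = {t1}
s0 ∈ B0, t0 ∈ B4 → different blocks

not bisimilar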